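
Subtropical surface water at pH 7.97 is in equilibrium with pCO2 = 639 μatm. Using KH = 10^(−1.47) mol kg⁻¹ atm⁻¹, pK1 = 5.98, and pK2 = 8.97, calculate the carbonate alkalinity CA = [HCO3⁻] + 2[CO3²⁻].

[CO2*] = KH · pCO2 = 10^(−1.47) × 639×10^-6 = 2.165×10^-5 mol/kg
α₀ = 1/(1 + K1/[H⁺] + K1K2/[H⁺]²) = 1/(1 + 10^+1.99 + 10^+0.99) = 0.009217
DIC = [CO2*]/α₀ = 2.165×10^-5 / 0.009217 = 2.349 mmol/kg
CA = (α₁ + 2α₂)·DIC = (0.9007 + 2×0.09007) × 2.349 = 2.54 mmol/kg

CA = 2.54 mmol/kg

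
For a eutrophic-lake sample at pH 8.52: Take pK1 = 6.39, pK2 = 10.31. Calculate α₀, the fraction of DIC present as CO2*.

α₀ = 0.00724

α₀ = 1 / (1 + K1/[H⁺] + K1K2/[H⁺]²) = 1 / (1 + 10^+2.13 + 10^+0.34)
   = 1 / (1 + 134.90 + 2.1878) = 1/138.08 = 0.007242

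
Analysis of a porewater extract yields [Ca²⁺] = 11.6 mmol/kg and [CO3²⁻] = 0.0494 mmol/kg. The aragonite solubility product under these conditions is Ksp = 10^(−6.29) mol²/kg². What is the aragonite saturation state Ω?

Ω = 1.12

Ksp = 10^(−6.29) = 5.129×10^-7
Ω = [Ca²⁺][CO3²⁻]/Ksp = (11.6×10^-3)(0.0494×10^-3) / 5.129×10^-7 = 1.12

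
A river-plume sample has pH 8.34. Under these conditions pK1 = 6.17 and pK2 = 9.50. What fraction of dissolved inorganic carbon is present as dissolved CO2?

α₀ = 1 / (1 + K1/[H⁺] + K1K2/[H⁺]²) = 1 / (1 + 10^+2.17 + 10^+1.01)
   = 1 / (1 + 147.91 + 10.233) = 1/159.14 = 0.006284

α₀ = 0.00628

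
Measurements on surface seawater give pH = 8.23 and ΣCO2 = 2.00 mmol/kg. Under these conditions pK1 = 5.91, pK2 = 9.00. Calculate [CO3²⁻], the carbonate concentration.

α₂ = 1 / (1 + [H⁺]/K2 + [H⁺]²/(K1K2)) = 1 / (1 + 10^+0.77 + 10^-1.55)
   = 1 / (1 + 5.8884 + 0.028184) = 1/6.9166 = 0.1446
[CO3²⁻] = α₂ × DIC = 0.1446 × 2.00 = 0.289 mmol/kg

[CO3²⁻] = 0.289 mmol/kg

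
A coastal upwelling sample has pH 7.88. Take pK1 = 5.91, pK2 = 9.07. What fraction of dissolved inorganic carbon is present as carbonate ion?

α₂ = 1 / (1 + [H⁺]/K2 + [H⁺]²/(K1K2)) = 1 / (1 + 10^+1.19 + 10^-0.78)
   = 1 / (1 + 15.488 + 0.16596) = 1/16.654 = 0.06005

α₂ = 0.0600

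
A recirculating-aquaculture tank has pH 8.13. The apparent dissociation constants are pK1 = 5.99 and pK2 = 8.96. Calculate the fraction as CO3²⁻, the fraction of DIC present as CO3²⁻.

α₂ = 0.128

α₂ = 1 / (1 + [H⁺]/K2 + [H⁺]²/(K1K2)) = 1 / (1 + 10^+0.83 + 10^-1.31)
   = 1 / (1 + 6.7608 + 0.048978) = 1/7.8098 = 0.1280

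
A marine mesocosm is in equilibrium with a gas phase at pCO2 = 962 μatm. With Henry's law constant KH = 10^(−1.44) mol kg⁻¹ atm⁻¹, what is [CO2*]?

KH = 10^(−1.44) = 3.631×10^-2 mol kg⁻¹ atm⁻¹
[CO2*] = KH · pCO2 = 3.631×10^-2 × 962×10^-6 atm = 3.49×10^-5 mol/kg

[CO2*] = 34.9 μmol/kg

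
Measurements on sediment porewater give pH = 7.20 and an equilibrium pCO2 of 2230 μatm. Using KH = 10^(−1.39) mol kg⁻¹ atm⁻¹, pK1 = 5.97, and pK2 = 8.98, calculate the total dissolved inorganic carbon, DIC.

DIC = 1.66 mmol/kg

[CO2*] = KH · pCO2 = 10^(−1.39) × 2230×10^-6 = 9.085×10^-5 mol/kg
α₀ = 1/(1 + K1/[H⁺] + K1K2/[H⁺]²) = 1/(1 + 10^+1.23 + 10^-0.55) = 0.05475
DIC = [CO2*]/α₀ = 9.085×10^-5 / 0.05475 = 1.66 mmol/kg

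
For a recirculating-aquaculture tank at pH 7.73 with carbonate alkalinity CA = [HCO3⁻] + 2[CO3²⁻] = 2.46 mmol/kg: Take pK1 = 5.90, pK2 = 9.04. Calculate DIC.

CA = [HCO3⁻] + 2[CO3²⁻] = (α₁ + 2α₂)·DIC
At pH 7.73: [H⁺]/K1 = 10^-1.83 = 0.014791, K2/[H⁺] = 10^-1.31 = 0.048978
α₁ = 1/(1 + 0.014791 + 0.048978) = 1/1.0638 = 0.9401; α₂ = α₁·K2/[H⁺] = 0.04604
α₁ + 2α₂ = 1.0321
DIC = CA / (α₁ + 2α₂) = 2.46 / 1.0321 = 2.38 mmol/kg

DIC = 2.38 mmol/kg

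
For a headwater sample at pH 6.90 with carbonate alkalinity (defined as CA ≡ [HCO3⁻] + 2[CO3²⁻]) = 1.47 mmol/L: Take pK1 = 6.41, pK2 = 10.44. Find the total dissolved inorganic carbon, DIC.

CA = [HCO3⁻] + 2[CO3²⁻] = (α₁ + 2α₂)·DIC
At pH 6.90: [H⁺]/K1 = 10^-0.49 = 0.32359, K2/[H⁺] = 10^-3.54 = 0.00028840
α₁ = 1/(1 + 0.32359 + 0.00028840) = 1/1.3239 = 0.7554; α₂ = α₁·K2/[H⁺] = 0.0002178
α₁ + 2α₂ = 0.7558
DIC = CA / (α₁ + 2α₂) = 1.47 / 0.7558 = 1.94 mmol/L

DIC = 1.94 mmol/L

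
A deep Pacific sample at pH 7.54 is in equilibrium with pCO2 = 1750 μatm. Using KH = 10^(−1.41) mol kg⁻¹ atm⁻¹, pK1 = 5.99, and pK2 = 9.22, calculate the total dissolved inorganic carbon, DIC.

DIC = 2.53 mmol/kg

[CO2*] = KH · pCO2 = 10^(−1.41) × 1750×10^-6 = 6.808×10^-5 mol/kg
α₀ = 1/(1 + K1/[H⁺] + K1K2/[H⁺]²) = 1/(1 + 10^+1.55 + 10^-0.13) = 0.02687
DIC = [CO2*]/α₀ = 6.808×10^-5 / 0.02687 = 2.53 mmol/kg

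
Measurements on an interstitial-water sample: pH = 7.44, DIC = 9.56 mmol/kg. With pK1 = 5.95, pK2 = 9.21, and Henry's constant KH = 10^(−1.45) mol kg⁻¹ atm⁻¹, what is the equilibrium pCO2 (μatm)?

α₀ = 1 / (1 + K1/[H⁺] + K1K2/[H⁺]²) = 1 / (1 + 10^+1.49 + 10^-0.28)
   = 1 / (1 + 30.903 + 0.52481) = 1/32.428 = 0.03084
[CO2*] = α₀ × DIC = 0.03084 × 9.56 = 0.2948 mmol/kg
pCO2 = [CO2*]/KH = 2.948×10^-4 / 3.548×10^-2 = 8310 μatm

pCO2 = 8310 μatm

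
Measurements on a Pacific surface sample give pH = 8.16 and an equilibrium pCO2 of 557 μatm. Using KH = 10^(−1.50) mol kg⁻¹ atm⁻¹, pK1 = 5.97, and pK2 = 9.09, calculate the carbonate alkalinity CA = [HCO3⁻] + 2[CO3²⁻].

CA = 3.37 mmol/kg

[CO2*] = KH · pCO2 = 10^(−1.50) × 557×10^-6 = 1.761×10^-5 mol/kg
α₀ = 1/(1 + K1/[H⁺] + K1K2/[H⁺]²) = 1/(1 + 10^+2.19 + 10^+1.26) = 0.005745
DIC = [CO2*]/α₀ = 1.761×10^-5 / 0.005745 = 3.066 mmol/kg
CA = (α₁ + 2α₂)·DIC = (0.8897 + 2×0.1045) × 3.066 = 3.37 mmol/kg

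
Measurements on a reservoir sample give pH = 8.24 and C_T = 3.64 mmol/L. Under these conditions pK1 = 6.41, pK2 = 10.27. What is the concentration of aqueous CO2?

α₀ = 1 / (1 + K1/[H⁺] + K1K2/[H⁺]²) = 1 / (1 + 10^+1.83 + 10^-0.20)
   = 1 / (1 + 67.608 + 0.63096) = 1/69.239 = 0.01444
[CO2*] = α₀ × DIC = 0.01444 × 3.64 = 0.0526 mmol/L

[CO2*] = 0.0526 mmol/L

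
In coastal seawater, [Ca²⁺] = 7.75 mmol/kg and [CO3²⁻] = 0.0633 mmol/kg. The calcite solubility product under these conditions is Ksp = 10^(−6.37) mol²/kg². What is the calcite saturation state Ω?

Ω = 1.15

Ksp = 10^(−6.37) = 4.266×10^-7
Ω = [Ca²⁺][CO3²⁻]/Ksp = (7.75×10^-3)(0.0633×10^-3) / 4.266×10^-7 = 1.15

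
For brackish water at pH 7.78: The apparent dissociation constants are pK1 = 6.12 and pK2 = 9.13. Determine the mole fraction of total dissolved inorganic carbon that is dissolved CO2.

α₀ = 0.0205

α₀ = 1 / (1 + K1/[H⁺] + K1K2/[H⁺]²) = 1 / (1 + 10^+1.66 + 10^+0.31)
   = 1 / (1 + 45.709 + 2.0417) = 1/48.751 = 0.02051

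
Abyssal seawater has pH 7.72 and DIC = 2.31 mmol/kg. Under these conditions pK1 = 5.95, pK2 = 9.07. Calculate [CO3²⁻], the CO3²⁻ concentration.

α₂ = 1 / (1 + [H⁺]/K2 + [H⁺]²/(K1K2)) = 1 / (1 + 10^+1.35 + 10^-0.42)
   = 1 / (1 + 22.387 + 0.38019) = 1/23.767 = 0.04207
[CO3²⁻] = α₂ × DIC = 0.04207 × 2.31 = 0.0972 mmol/kg

[CO3²⁻] = 0.0972 mmol/kg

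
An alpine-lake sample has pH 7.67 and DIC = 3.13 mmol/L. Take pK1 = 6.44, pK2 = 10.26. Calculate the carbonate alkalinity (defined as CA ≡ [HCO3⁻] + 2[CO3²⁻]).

CA = [HCO3⁻] + 2[CO3²⁻] = (α₁ + 2α₂)·DIC
At pH 7.67: [H⁺]/K1 = 10^-1.23 = 0.058884, K2/[H⁺] = 10^-2.59 = 0.0025704
α₁ = 1/(1 + 0.058884 + 0.0025704) = 1/1.0615 = 0.9421; α₂ = α₁·K2/[H⁺] = 0.002422
α₁ + 2α₂ = 0.9469
CA = 0.9469 × 3.13 = 2.96 mmol/L

CA = 2.96 mmol/L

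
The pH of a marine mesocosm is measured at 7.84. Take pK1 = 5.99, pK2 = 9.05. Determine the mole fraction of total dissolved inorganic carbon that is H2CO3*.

α₀ = 1 / (1 + K1/[H⁺] + K1K2/[H⁺]²) = 1 / (1 + 10^+1.85 + 10^+0.64)
   = 1 / (1 + 70.795 + 4.3652) = 1/76.160 = 0.01313

α₀ = 0.0131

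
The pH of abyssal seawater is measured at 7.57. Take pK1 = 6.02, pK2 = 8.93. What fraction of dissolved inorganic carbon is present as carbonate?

α₂ = 1 / (1 + [H⁺]/K2 + [H⁺]²/(K1K2)) = 1 / (1 + 10^+1.36 + 10^-0.19)
   = 1 / (1 + 22.909 + 0.64565) = 1/24.554 = 0.04073

α₂ = 0.0407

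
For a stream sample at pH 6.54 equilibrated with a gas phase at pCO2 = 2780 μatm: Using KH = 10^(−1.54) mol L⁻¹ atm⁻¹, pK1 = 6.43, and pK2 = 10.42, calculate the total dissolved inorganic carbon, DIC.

[CO2*] = KH · pCO2 = 10^(−1.54) × 2780×10^-6 = 8.018×10^-5 mol/L
α₀ = 1/(1 + K1/[H⁺] + K1K2/[H⁺]²) = 1/(1 + 10^+0.11 + 10^-3.77) = 0.4370
DIC = [CO2*]/α₀ = 8.018×10^-5 / 0.4370 = 0.183 mmol/L

DIC = 0.183 mmol/L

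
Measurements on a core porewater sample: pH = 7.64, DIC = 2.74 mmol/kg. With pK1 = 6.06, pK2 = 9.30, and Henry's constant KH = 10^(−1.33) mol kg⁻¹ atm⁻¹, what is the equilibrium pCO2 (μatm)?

α₀ = 1 / (1 + K1/[H⁺] + K1K2/[H⁺]²) = 1 / (1 + 10^+1.58 + 10^-0.08)
   = 1 / (1 + 38.019 + 0.83176) = 1/39.851 = 0.02509
[CO2*] = α₀ × DIC = 0.02509 × 2.74 = 0.06876 mmol/kg
pCO2 = [CO2*]/KH = 6.876×10^-5 / 4.677×10^-2 = 1470 μatm

pCO2 = 1470 μatm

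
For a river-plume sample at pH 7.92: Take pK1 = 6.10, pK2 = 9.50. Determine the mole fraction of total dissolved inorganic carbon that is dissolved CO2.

α₀ = 0.0145

α₀ = 1 / (1 + K1/[H⁺] + K1K2/[H⁺]²) = 1 / (1 + 10^+1.82 + 10^+0.24)
   = 1 / (1 + 66.069 + 1.7378) = 1/68.807 = 0.01453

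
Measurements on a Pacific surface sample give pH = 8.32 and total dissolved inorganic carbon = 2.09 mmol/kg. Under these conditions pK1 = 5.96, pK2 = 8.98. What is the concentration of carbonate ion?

α₂ = 1 / (1 + [H⁺]/K2 + [H⁺]²/(K1K2)) = 1 / (1 + 10^+0.66 + 10^-1.70)
   = 1 / (1 + 4.5709 + 0.019953) = 1/5.5908 = 0.1789
[CO3²⁻] = α₂ × DIC = 0.1789 × 2.09 = 0.374 mmol/kg

[CO3²⁻] = 0.374 mmol/kg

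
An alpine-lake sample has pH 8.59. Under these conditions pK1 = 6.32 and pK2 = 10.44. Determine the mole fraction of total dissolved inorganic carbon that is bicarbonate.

α₁ = 1 / (1 + [H⁺]/K1 + K2/[H⁺]) = 1 / (1 + 10^-2.27 + 10^-1.85)
   = 1 / (1 + 0.0053703 + 0.014125) = 1/1.0195 = 0.9809

α₁ = 0.981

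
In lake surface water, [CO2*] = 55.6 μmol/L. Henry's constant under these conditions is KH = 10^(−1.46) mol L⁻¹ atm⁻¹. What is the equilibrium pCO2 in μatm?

KH = 10^(−1.46) = 3.467×10^-2 mol L⁻¹ atm⁻¹
pCO2 = [CO2*]/KH = 55.6×10^-6 / 3.467×10^-2 = 1.60×10^-3 atm = 1600 μatm

pCO2 = 1600 μatm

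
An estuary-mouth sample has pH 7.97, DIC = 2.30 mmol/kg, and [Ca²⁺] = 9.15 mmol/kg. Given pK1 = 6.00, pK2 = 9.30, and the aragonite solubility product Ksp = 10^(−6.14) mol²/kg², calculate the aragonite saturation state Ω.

α₂ = 1 / (1 + [H⁺]/K2 + [H⁺]²/(K1K2)) = 1 / (1 + 10^+1.33 + 10^-0.64)
   = 1 / (1 + 21.380 + 0.22909) = 1/22.609 = 0.04423
[CO3²⁻] = α₂ × DIC = 0.04423 × 2.30 = 0.1017 mmol/kg
Ksp = 10^(−6.14) = 7.244×10^-7
Ω = [Ca²⁺][CO3²⁻]/Ksp = (9.15×10^-3)(1.017×10^-4) / 7.244×10^-7 = 1.28

Ω = 1.28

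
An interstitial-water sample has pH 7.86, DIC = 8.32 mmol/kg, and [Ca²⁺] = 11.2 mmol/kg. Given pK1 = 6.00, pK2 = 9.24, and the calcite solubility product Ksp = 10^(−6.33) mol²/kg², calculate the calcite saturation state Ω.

Ω = 7.87

α₂ = 1 / (1 + [H⁺]/K2 + [H⁺]²/(K1K2)) = 1 / (1 + 10^+1.38 + 10^-0.48)
   = 1 / (1 + 23.988 + 0.33113) = 1/25.319 = 0.03950
[CO3²⁻] = α₂ × DIC = 0.03950 × 8.32 = 0.3286 mmol/kg
Ksp = 10^(−6.33) = 4.677×10^-7
Ω = [Ca²⁺][CO3²⁻]/Ksp = (11.2×10^-3)(3.286×10^-4) / 4.677×10^-7 = 7.87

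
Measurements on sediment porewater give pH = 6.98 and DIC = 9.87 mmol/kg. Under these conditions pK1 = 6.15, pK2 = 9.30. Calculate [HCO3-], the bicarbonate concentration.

[HCO3⁻] = 8.56 mmol/kg

α₁ = 1 / (1 + [H⁺]/K1 + K2/[H⁺]) = 1 / (1 + 10^-0.83 + 10^-2.32)
   = 1 / (1 + 0.14791 + 0.0047863) = 1/1.1527 = 0.8675
[HCO3⁻] = α₁ × DIC = 0.8675 × 9.87 = 8.56 mmol/kg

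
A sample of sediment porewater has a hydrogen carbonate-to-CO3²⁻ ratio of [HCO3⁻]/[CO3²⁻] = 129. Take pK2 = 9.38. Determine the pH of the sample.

From K2 = [H⁺][CO3²⁻]/[HCO3⁻]:  pH = pK2 − log₁₀([HCO3⁻]/[CO3²⁻])
log₁₀(129) = +2.111
pH = 9.38 − (+2.111) = 7.27

pH = 7.27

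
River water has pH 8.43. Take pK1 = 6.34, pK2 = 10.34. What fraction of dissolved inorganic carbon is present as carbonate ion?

α₂ = 1 / (1 + [H⁺]/K2 + [H⁺]²/(K1K2)) = 1 / (1 + 10^+1.91 + 10^-0.18)
   = 1 / (1 + 81.283 + 0.66069) = 1/82.944 = 0.01206

α₂ = 0.0121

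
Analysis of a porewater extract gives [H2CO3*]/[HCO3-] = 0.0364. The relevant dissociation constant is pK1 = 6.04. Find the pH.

pH = 7.48

From K1 = [H⁺][HCO3-]/[H2CO3*]:  pH = pK1 − log₁₀([H2CO3*]/[HCO3-])
log₁₀(0.0364) = -1.439
pH = 6.04 − (-1.439) = 7.48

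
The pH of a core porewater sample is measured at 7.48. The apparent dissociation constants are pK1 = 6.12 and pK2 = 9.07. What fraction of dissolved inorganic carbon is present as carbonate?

α₂ = 1 / (1 + [H⁺]/K2 + [H⁺]²/(K1K2)) = 1 / (1 + 10^+1.59 + 10^+0.23)
   = 1 / (1 + 38.905 + 1.6982) = 1/41.603 = 0.02404

α₂ = 0.0240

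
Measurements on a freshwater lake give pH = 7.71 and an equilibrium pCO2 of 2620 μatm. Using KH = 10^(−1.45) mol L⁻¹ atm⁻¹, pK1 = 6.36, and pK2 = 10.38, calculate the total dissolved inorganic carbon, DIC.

[CO2*] = KH · pCO2 = 10^(−1.45) × 2620×10^-6 = 9.296×10^-5 mol/L
α₀ = 1/(1 + K1/[H⁺] + K1K2/[H⁺]²) = 1/(1 + 10^+1.35 + 10^-1.32) = 0.04267
DIC = [CO2*]/α₀ = 9.296×10^-5 / 0.04267 = 2.18 mmol/L

DIC = 2.18 mmol/L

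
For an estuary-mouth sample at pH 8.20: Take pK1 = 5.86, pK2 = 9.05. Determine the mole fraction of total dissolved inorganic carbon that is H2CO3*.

α₀ = 1 / (1 + K1/[H⁺] + K1K2/[H⁺]²) = 1 / (1 + 10^+2.34 + 10^+1.49)
   = 1 / (1 + 218.78 + 30.903) = 1/250.68 = 0.003989

α₀ = 0.00399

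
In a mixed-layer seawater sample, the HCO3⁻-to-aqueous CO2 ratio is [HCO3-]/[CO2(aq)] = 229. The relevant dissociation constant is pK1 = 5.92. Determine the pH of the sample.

pH = 8.28

From K1 = [H⁺][HCO3-]/[CO2(aq)]:  pH = pK1 + log₁₀([HCO3-]/[CO2(aq)])
log₁₀(229) = +2.360
pH = 5.92 + (+2.360) = 8.28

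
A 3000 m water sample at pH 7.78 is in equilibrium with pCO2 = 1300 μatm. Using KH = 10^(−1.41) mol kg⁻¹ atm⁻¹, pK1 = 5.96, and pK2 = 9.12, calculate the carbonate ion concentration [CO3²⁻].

[CO2*] = KH · pCO2 = 10^(−1.41) × 1300×10^-6 = 5.058×10^-5 mol/kg
α₀ = 1/(1 + K1/[H⁺] + K1K2/[H⁺]²) = 1/(1 + 10^+1.82 + 10^+0.48) = 0.01427
DIC = [CO2*]/α₀ = 5.058×10^-5 / 0.01427 = 3.545 mmol/kg
[CO3²⁻] = α₂·DIC; α₂ = 0.04309, so [CO3²⁻] = 0.04309 × 3.545 = 0.153 mmol/kg

[CO3²⁻] = 0.153 mmol/kg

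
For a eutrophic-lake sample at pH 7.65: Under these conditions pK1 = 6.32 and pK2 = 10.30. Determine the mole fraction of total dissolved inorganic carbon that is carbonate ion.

α₂ = 1 / (1 + [H⁺]/K2 + [H⁺]²/(K1K2)) = 1 / (1 + 10^+2.65 + 10^+1.32)
   = 1 / (1 + 446.68 + 20.893) = 1/468.58 = 0.002134

α₂ = 0.00213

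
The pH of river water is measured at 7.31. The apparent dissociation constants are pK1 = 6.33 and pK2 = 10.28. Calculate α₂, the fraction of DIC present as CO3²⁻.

α₂ = 1 / (1 + [H⁺]/K2 + [H⁺]²/(K1K2)) = 1 / (1 + 10^+2.97 + 10^+1.99)
   = 1 / (1 + 933.25 + 97.724) = 1/1032.0 = 0.0009690

α₂ = 0.000969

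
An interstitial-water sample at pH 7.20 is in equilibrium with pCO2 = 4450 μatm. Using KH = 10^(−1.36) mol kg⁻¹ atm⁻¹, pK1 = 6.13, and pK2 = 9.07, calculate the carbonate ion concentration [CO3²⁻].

[CO3²⁻] = 0.0308 mmol/kg

[CO2*] = KH · pCO2 = 10^(−1.36) × 4450×10^-6 = 1.942×10^-4 mol/kg
α₀ = 1/(1 + K1/[H⁺] + K1K2/[H⁺]²) = 1/(1 + 10^+1.07 + 10^-0.80) = 0.07747
DIC = [CO2*]/α₀ = 1.942×10^-4 / 0.07747 = 2.507 mmol/kg
[CO3²⁻] = α₂·DIC; α₂ = 0.01228, so [CO3²⁻] = 0.01228 × 2.507 = 0.0308 mmol/kg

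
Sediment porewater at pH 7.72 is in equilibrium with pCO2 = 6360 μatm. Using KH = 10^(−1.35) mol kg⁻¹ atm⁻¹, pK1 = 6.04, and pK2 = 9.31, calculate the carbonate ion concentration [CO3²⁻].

[CO2*] = KH · pCO2 = 10^(−1.35) × 6360×10^-6 = 2.841×10^-4 mol/kg
α₀ = 1/(1 + K1/[H⁺] + K1K2/[H⁺]²) = 1/(1 + 10^+1.68 + 10^+0.09) = 0.01996
DIC = [CO2*]/α₀ = 2.841×10^-4 / 0.01996 = 14.23 mmol/kg
[CO3²⁻] = α₂·DIC; α₂ = 0.02456, so [CO3²⁻] = 0.02456 × 14.23 = 0.350 mmol/kg

[CO3²⁻] = 0.350 mmol/kg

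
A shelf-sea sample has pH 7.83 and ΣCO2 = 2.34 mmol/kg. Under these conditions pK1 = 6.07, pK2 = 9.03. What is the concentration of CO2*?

α₀ = 1 / (1 + K1/[H⁺] + K1K2/[H⁺]²) = 1 / (1 + 10^+1.76 + 10^+0.56)
   = 1 / (1 + 57.544 + 3.6308) = 1/62.175 = 0.01608
[CO2*] = α₀ × DIC = 0.01608 × 2.34 = 0.0376 mmol/kg

[CO2*] = 0.0376 mmol/kg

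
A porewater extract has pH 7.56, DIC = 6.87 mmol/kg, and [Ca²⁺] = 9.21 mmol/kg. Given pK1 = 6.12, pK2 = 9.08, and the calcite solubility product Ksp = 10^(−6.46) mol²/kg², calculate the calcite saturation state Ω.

α₂ = 1 / (1 + [H⁺]/K2 + [H⁺]²/(K1K2)) = 1 / (1 + 10^+1.52 + 10^+0.08)
   = 1 / (1 + 33.113 + 1.2023) = 1/35.315 = 0.02832
[CO3²⁻] = α₂ × DIC = 0.02832 × 6.87 = 0.1945 mmol/kg
Ksp = 10^(−6.46) = 3.467×10^-7
Ω = [Ca²⁺][CO3²⁻]/Ksp = (9.21×10^-3)(1.945×10^-4) / 3.467×10^-7 = 5.17

Ω = 5.17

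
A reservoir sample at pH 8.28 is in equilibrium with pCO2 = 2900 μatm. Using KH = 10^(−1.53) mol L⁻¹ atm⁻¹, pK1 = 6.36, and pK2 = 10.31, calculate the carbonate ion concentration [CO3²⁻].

[CO2*] = KH · pCO2 = 10^(−1.53) × 2900×10^-6 = 8.559×10^-5 mol/L
α₀ = 1/(1 + K1/[H⁺] + K1K2/[H⁺]²) = 1/(1 + 10^+1.92 + 10^-0.11) = 0.01177
DIC = [CO2*]/α₀ = 8.559×10^-5 / 0.01177 = 7.271 mmol/L
[CO3²⁻] = α₂·DIC; α₂ = 0.009137, so [CO3²⁻] = 0.009137 × 7.271 = 0.0664 mmol/L

[CO3²⁻] = 0.0664 mmol/L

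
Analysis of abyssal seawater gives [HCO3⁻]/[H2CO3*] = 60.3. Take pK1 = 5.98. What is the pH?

pH = 7.76

From K1 = [H⁺][HCO3⁻]/[H2CO3*]:  pH = pK1 + log₁₀([HCO3⁻]/[H2CO3*])
log₁₀(60.3) = +1.780
pH = 5.98 + (+1.780) = 7.76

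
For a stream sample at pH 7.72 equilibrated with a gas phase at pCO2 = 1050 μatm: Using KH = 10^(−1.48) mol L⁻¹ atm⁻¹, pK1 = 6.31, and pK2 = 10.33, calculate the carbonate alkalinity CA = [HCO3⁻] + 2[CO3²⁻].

[CO2*] = KH · pCO2 = 10^(−1.48) × 1050×10^-6 = 3.477×10^-5 mol/L
α₀ = 1/(1 + K1/[H⁺] + K1K2/[H⁺]²) = 1/(1 + 10^+1.41 + 10^-1.20) = 0.03736
DIC = [CO2*]/α₀ = 3.477×10^-5 / 0.03736 = 0.9307 mmol/L
CA = (α₁ + 2α₂)·DIC = (0.9603 + 2×0.002357) × 0.9307 = 0.898 mmol/L

CA = 0.898 mmol/L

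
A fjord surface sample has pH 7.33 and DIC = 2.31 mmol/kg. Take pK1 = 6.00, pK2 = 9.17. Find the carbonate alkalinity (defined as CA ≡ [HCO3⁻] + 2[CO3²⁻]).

CA = 2.24 mmol/kg

CA = [HCO3⁻] + 2[CO3²⁻] = (α₁ + 2α₂)·DIC
At pH 7.33: [H⁺]/K1 = 10^-1.33 = 0.046774, K2/[H⁺] = 10^-1.84 = 0.014454
α₁ = 1/(1 + 0.046774 + 0.014454) = 1/1.0612 = 0.9423; α₂ = α₁·K2/[H⁺] = 0.01362
α₁ + 2α₂ = 0.9695
CA = 0.9695 × 2.31 = 2.24 mmol/kg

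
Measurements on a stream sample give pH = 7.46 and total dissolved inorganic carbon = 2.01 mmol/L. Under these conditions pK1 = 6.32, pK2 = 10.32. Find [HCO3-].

[HCO3⁻] = 1.87 mmol/L

α₁ = 1 / (1 + [H⁺]/K1 + K2/[H⁺]) = 1 / (1 + 10^-1.14 + 10^-2.86)
   = 1 / (1 + 0.072444 + 0.0013804) = 1/1.0738 = 0.9313
[HCO3⁻] = α₁ × DIC = 0.9313 × 2.01 = 1.87 mmol/L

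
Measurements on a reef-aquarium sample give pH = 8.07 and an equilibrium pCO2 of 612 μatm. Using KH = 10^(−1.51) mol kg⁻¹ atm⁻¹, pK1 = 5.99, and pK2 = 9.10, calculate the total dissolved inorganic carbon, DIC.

DIC = 2.50 mmol/kg

[CO2*] = KH · pCO2 = 10^(−1.51) × 612×10^-6 = 1.891×10^-5 mol/kg
α₀ = 1/(1 + K1/[H⁺] + K1K2/[H⁺]²) = 1/(1 + 10^+2.08 + 10^+1.05) = 0.007550
DIC = [CO2*]/α₀ = 1.891×10^-5 / 0.007550 = 2.50 mmol/kg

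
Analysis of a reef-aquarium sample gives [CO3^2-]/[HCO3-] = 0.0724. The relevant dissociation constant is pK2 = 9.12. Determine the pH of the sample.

pH = 7.98

From K2 = [H⁺][CO3^2-]/[HCO3-]:  pH = pK2 + log₁₀([CO3^2-]/[HCO3-])
log₁₀(0.0724) = -1.140
pH = 9.12 + (-1.140) = 7.98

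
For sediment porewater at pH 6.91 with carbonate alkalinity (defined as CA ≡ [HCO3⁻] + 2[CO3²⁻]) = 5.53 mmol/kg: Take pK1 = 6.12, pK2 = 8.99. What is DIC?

DIC = 6.37 mmol/kg

CA = [HCO3⁻] + 2[CO3²⁻] = (α₁ + 2α₂)·DIC
At pH 6.91: [H⁺]/K1 = 10^-0.79 = 0.16218, K2/[H⁺] = 10^-2.08 = 0.0083176
α₁ = 1/(1 + 0.16218 + 0.0083176) = 1/1.1705 = 0.8543; α₂ = α₁·K2/[H⁺] = 0.007106
α₁ + 2α₂ = 0.8685
DIC = CA / (α₁ + 2α₂) = 5.53 / 0.8685 = 6.37 mmol/kg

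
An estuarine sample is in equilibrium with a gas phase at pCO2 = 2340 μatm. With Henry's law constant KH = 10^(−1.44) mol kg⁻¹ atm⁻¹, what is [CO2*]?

KH = 10^(−1.44) = 3.631×10^-2 mol kg⁻¹ atm⁻¹
[CO2*] = KH · pCO2 = 3.631×10^-2 × 2340×10^-6 atm = 8.50×10^-5 mol/kg

[CO2*] = 85.0 μmol/kg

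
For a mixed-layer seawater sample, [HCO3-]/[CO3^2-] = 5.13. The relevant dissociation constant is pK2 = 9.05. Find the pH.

From K2 = [H⁺][CO3^2-]/[HCO3-]:  pH = pK2 − log₁₀([HCO3-]/[CO3^2-])
log₁₀(5.13) = +0.710
pH = 9.05 − (+0.710) = 8.34

pH = 8.34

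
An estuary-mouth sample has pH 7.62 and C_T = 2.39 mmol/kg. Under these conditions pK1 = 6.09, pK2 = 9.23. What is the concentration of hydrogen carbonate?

[HCO3⁻] = 2.27 mmol/kg

α₁ = 1 / (1 + [H⁺]/K1 + K2/[H⁺]) = 1 / (1 + 10^-1.53 + 10^-1.61)
   = 1 / (1 + 0.029512 + 0.024547) = 1/1.0541 = 0.9487
[HCO3⁻] = α₁ × DIC = 0.9487 × 2.39 = 2.27 mmol/kg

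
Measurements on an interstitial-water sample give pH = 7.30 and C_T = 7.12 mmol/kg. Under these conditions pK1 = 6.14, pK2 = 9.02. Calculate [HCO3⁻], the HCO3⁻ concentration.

[HCO3⁻] = 6.54 mmol/kg

α₁ = 1 / (1 + [H⁺]/K1 + K2/[H⁺]) = 1 / (1 + 10^-1.16 + 10^-1.72)
   = 1 / (1 + 0.069183 + 0.019055) = 1/1.0882 = 0.9189
[HCO3⁻] = α₁ × DIC = 0.9189 × 7.12 = 6.54 mmol/kg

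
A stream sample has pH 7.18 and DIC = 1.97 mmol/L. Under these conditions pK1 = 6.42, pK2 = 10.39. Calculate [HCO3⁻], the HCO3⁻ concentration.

[HCO3⁻] = 1.68 mmol/L

α₁ = 1 / (1 + [H⁺]/K1 + K2/[H⁺]) = 1 / (1 + 10^-0.76 + 10^-3.21)
   = 1 / (1 + 0.17378 + 0.00061660) = 1/1.1744 = 0.8515
[HCO3⁻] = α₁ × DIC = 0.8515 × 1.97 = 1.68 mmol/L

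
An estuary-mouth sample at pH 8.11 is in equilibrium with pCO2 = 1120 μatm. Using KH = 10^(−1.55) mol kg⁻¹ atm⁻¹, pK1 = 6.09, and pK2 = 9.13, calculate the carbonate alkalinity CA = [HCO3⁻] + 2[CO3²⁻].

CA = 3.94 mmol/kg

[CO2*] = KH · pCO2 = 10^(−1.55) × 1120×10^-6 = 3.157×10^-5 mol/kg
α₀ = 1/(1 + K1/[H⁺] + K1K2/[H⁺]²) = 1/(1 + 10^+2.02 + 10^+1.00) = 0.008642
DIC = [CO2*]/α₀ = 3.157×10^-5 / 0.008642 = 3.653 mmol/kg
CA = (α₁ + 2α₂)·DIC = (0.9049 + 2×0.08642) × 3.653 = 3.94 mmol/kg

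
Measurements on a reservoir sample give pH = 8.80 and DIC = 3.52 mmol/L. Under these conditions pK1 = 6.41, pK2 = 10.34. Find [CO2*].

[CO2*] = 13.9 μmol/L

α₀ = 1 / (1 + K1/[H⁺] + K1K2/[H⁺]²) = 1 / (1 + 10^+2.39 + 10^+0.85)
   = 1 / (1 + 245.47 + 7.0795) = 1/253.55 = 0.003944
[CO2*] = α₀ × DIC = 0.003944 × 3.52 = 0.0139 mmol/L = 13.9 μmol/L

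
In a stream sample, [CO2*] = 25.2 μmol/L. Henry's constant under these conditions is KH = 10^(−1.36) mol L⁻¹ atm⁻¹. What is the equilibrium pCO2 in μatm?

KH = 10^(−1.36) = 4.365×10^-2 mol L⁻¹ atm⁻¹
pCO2 = [CO2*]/KH = 25.2×10^-6 / 4.365×10^-2 = 5.77×10^-4 atm = 577 μatm

pCO2 = 577 μatm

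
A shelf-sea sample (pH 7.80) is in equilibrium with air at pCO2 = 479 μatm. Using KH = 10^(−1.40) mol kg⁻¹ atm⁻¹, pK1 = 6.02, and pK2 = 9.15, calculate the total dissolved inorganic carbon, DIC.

[CO2*] = KH · pCO2 = 10^(−1.40) × 479×10^-6 = 1.907×10^-5 mol/kg
α₀ = 1/(1 + K1/[H⁺] + K1K2/[H⁺]²) = 1/(1 + 10^+1.78 + 10^+0.43) = 0.01564
DIC = [CO2*]/α₀ = 1.907×10^-5 / 0.01564 = 1.22 mmol/kg

DIC = 1.22 mmol/kg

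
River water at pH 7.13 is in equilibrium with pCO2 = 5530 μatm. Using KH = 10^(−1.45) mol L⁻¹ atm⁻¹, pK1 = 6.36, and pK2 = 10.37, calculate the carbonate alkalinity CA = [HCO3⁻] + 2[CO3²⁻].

[CO2*] = KH · pCO2 = 10^(−1.45) × 5530×10^-6 = 1.962×10^-4 mol/L
α₀ = 1/(1 + K1/[H⁺] + K1K2/[H⁺]²) = 1/(1 + 10^+0.77 + 10^-2.47) = 0.1451
DIC = [CO2*]/α₀ = 1.962×10^-4 / 0.1451 = 1.352 mmol/L
CA = (α₁ + 2α₂)·DIC = (0.8544 + 2×0.0004917) × 1.352 = 1.16 mmol/L

CA = 1.16 mmol/L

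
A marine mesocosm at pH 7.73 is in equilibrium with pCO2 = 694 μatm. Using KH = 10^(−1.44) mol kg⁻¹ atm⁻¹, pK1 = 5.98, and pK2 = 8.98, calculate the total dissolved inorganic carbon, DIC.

[CO2*] = KH · pCO2 = 10^(−1.44) × 694×10^-6 = 2.520×10^-5 mol/kg
α₀ = 1/(1 + K1/[H⁺] + K1K2/[H⁺]²) = 1/(1 + 10^+1.75 + 10^+0.50) = 0.01656
DIC = [CO2*]/α₀ = 2.520×10^-5 / 0.01656 = 1.52 mmol/kg

DIC = 1.52 mmol/kg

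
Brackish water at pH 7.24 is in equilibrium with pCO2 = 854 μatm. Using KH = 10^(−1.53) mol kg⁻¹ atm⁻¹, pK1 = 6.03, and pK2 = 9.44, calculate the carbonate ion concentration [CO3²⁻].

[CO2*] = KH · pCO2 = 10^(−1.53) × 854×10^-6 = 2.520×10^-5 mol/kg
α₀ = 1/(1 + K1/[H⁺] + K1K2/[H⁺]²) = 1/(1 + 10^+1.21 + 10^-0.99) = 0.05774
DIC = [CO2*]/α₀ = 2.520×10^-5 / 0.05774 = 0.4365 mmol/kg
[CO3²⁻] = α₂·DIC; α₂ = 0.005908, so [CO3²⁻] = 0.005908 × 0.4365 = 0.00258 mmol/kg = 2.58 μmol/kg

[CO3²⁻] = 2.58 μmol/kg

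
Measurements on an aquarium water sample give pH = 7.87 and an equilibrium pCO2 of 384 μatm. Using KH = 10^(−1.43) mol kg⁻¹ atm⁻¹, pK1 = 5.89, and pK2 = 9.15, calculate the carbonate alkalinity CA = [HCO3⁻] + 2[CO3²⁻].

CA = 1.51 mmol/kg

[CO2*] = KH · pCO2 = 10^(−1.43) × 384×10^-6 = 1.427×10^-5 mol/kg
α₀ = 1/(1 + K1/[H⁺] + K1K2/[H⁺]²) = 1/(1 + 10^+1.98 + 10^+0.70) = 0.009851
DIC = [CO2*]/α₀ = 1.427×10^-5 / 0.009851 = 1.448 mmol/kg
CA = (α₁ + 2α₂)·DIC = (0.9408 + 2×0.04937) × 1.448 = 1.51 mmol/kg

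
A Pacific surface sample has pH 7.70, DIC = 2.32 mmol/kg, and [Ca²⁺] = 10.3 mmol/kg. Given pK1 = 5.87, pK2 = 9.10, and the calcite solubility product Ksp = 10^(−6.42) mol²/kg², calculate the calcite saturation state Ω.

α₂ = 1 / (1 + [H⁺]/K2 + [H⁺]²/(K1K2)) = 1 / (1 + 10^+1.40 + 10^-0.43)
   = 1 / (1 + 25.119 + 0.37154) = 1/26.490 = 0.03775
[CO3²⁻] = α₂ × DIC = 0.03775 × 2.32 = 0.08758 mmol/kg
Ksp = 10^(−6.42) = 3.802×10^-7
Ω = [Ca²⁺][CO3²⁻]/Ksp = (10.3×10^-3)(8.758×10^-5) / 3.802×10^-7 = 2.37

Ω = 2.37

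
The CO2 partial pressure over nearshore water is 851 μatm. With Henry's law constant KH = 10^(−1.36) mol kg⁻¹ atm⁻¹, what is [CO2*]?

[CO2*] = 37.1 μmol/kg

KH = 10^(−1.36) = 4.365×10^-2 mol kg⁻¹ atm⁻¹
[CO2*] = KH · pCO2 = 4.365×10^-2 × 851×10^-6 atm = 3.71×10^-5 mol/kg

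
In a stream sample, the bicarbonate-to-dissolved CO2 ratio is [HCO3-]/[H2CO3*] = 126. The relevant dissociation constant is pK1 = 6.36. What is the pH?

pH = 8.46

From K1 = [H⁺][HCO3-]/[H2CO3*]:  pH = pK1 + log₁₀([HCO3-]/[H2CO3*])
log₁₀(126) = +2.100
pH = 6.36 + (+2.100) = 8.46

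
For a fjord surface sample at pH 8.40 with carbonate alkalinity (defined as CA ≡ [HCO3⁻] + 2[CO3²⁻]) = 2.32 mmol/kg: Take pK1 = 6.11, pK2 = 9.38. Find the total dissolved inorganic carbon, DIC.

CA = [HCO3⁻] + 2[CO3²⁻] = (α₁ + 2α₂)·DIC
At pH 8.40: [H⁺]/K1 = 10^-2.29 = 0.0051286, K2/[H⁺] = 10^-0.98 = 0.10471
α₁ = 1/(1 + 0.0051286 + 0.10471) = 1/1.1098 = 0.9010; α₂ = α₁·K2/[H⁺] = 0.09435
α₁ + 2α₂ = 1.0897
DIC = CA / (α₁ + 2α₂) = 2.32 / 1.0897 = 2.13 mmol/kg

DIC = 2.13 mmol/kg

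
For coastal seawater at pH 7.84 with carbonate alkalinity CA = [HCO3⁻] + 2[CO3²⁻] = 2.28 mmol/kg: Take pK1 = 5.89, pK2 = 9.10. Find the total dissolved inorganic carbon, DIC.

DIC = 2.19 mmol/kg

CA = [HCO3⁻] + 2[CO3²⁻] = (α₁ + 2α₂)·DIC
At pH 7.84: [H⁺]/K1 = 10^-1.95 = 0.011220, K2/[H⁺] = 10^-1.26 = 0.054954
α₁ = 1/(1 + 0.011220 + 0.054954) = 1/1.0662 = 0.9379; α₂ = α₁·K2/[H⁺] = 0.05154
α₁ + 2α₂ = 1.0410
DIC = CA / (α₁ + 2α₂) = 2.28 / 1.0410 = 2.19 mmol/kg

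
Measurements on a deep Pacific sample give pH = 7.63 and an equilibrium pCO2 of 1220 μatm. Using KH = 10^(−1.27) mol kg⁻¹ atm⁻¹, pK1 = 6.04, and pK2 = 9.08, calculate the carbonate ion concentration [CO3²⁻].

[CO3²⁻] = 0.0904 mmol/kg

[CO2*] = KH · pCO2 = 10^(−1.27) × 1220×10^-6 = 6.552×10^-5 mol/kg
α₀ = 1/(1 + K1/[H⁺] + K1K2/[H⁺]²) = 1/(1 + 10^+1.59 + 10^+0.14) = 0.02422
DIC = [CO2*]/α₀ = 6.552×10^-5 / 0.02422 = 2.705 mmol/kg
[CO3²⁻] = α₂·DIC; α₂ = 0.03344, so [CO3²⁻] = 0.03344 × 2.705 = 0.0904 mmol/kg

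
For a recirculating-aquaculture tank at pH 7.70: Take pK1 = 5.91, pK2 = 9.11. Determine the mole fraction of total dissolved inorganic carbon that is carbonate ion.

α₂ = 0.0369

α₂ = 1 / (1 + [H⁺]/K2 + [H⁺]²/(K1K2)) = 1 / (1 + 10^+1.41 + 10^-0.38)
   = 1 / (1 + 25.704 + 0.41687) = 1/27.121 = 0.03687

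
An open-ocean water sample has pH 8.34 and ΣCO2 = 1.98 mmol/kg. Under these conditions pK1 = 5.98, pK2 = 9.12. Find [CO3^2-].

[CO3²⁻] = 0.281 mmol/kg

α₂ = 1 / (1 + [H⁺]/K2 + [H⁺]²/(K1K2)) = 1 / (1 + 10^+0.78 + 10^-1.58)
   = 1 / (1 + 6.0256 + 0.026303) = 1/7.0519 = 0.1418
[CO3²⁻] = α₂ × DIC = 0.1418 × 1.98 = 0.281 mmol/kg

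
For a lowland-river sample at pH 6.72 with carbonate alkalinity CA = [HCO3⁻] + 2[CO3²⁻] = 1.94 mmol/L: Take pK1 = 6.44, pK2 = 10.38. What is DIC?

DIC = 2.96 mmol/L

CA = [HCO3⁻] + 2[CO3²⁻] = (α₁ + 2α₂)·DIC
At pH 6.72: [H⁺]/K1 = 10^-0.28 = 0.52481, K2/[H⁺] = 10^-3.66 = 0.00021878
α₁ = 1/(1 + 0.52481 + 0.00021878) = 1/1.5250 = 0.6557; α₂ = α₁·K2/[H⁺] = 0.0001435
α₁ + 2α₂ = 0.6560
DIC = CA / (α₁ + 2α₂) = 1.94 / 0.6560 = 2.96 mmol/L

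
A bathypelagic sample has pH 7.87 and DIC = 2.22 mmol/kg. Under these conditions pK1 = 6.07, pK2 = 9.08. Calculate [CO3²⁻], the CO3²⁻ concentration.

α₂ = 1 / (1 + [H⁺]/K2 + [H⁺]²/(K1K2)) = 1 / (1 + 10^+1.21 + 10^-0.59)
   = 1 / (1 + 16.218 + 0.25704) = 1/17.475 = 0.05722
[CO3²⁻] = α₂ × DIC = 0.05722 × 2.22 = 0.127 mmol/kg

[CO3²⁻] = 0.127 mmol/kg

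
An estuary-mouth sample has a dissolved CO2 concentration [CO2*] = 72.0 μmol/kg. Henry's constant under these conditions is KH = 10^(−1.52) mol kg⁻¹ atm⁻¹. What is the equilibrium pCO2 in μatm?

KH = 10^(−1.52) = 3.020×10^-2 mol kg⁻¹ atm⁻¹
pCO2 = [CO2*]/KH = 72.0×10^-6 / 3.020×10^-2 = 2.38×10^-3 atm = 2380 μatm

pCO2 = 2380 μatm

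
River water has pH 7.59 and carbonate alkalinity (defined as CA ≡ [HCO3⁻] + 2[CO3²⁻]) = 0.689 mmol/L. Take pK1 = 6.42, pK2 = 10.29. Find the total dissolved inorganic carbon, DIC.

CA = [HCO3⁻] + 2[CO3²⁻] = (α₁ + 2α₂)·DIC
At pH 7.59: [H⁺]/K1 = 10^-1.17 = 0.067608, K2/[H⁺] = 10^-2.70 = 0.0019953
α₁ = 1/(1 + 0.067608 + 0.0019953) = 1/1.0696 = 0.9349; α₂ = α₁·K2/[H⁺] = 0.001865
α₁ + 2α₂ = 0.9387
DIC = CA / (α₁ + 2α₂) = 0.689 / 0.9387 = 0.734 mmol/L

DIC = 0.734 mmol/L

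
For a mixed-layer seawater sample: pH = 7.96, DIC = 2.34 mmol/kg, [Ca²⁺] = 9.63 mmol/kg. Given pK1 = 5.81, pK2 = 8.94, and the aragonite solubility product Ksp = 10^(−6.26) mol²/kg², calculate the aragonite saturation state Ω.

α₂ = 1 / (1 + [H⁺]/K2 + [H⁺]²/(K1K2)) = 1 / (1 + 10^+0.98 + 10^-1.17)
   = 1 / (1 + 9.5499 + 0.067608) = 1/10.618 = 0.09418
[CO3²⁻] = α₂ × DIC = 0.09418 × 2.34 = 0.2204 mmol/kg
Ksp = 10^(−6.26) = 5.495×10^-7
Ω = [Ca²⁺][CO3²⁻]/Ksp = (9.63×10^-3)(2.204×10^-4) / 5.495×10^-7 = 3.86

Ω = 3.86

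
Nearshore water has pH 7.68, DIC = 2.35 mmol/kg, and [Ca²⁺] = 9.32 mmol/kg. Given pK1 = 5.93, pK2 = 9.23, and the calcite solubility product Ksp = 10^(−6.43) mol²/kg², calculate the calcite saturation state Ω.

α₂ = 1 / (1 + [H⁺]/K2 + [H⁺]²/(K1K2)) = 1 / (1 + 10^+1.55 + 10^-0.20)
   = 1 / (1 + 35.481 + 0.63096) = 1/37.112 = 0.02695
[CO3²⁻] = α₂ × DIC = 0.02695 × 2.35 = 0.06332 mmol/kg
Ksp = 10^(−6.43) = 3.715×10^-7
Ω = [Ca²⁺][CO3²⁻]/Ksp = (9.32×10^-3)(6.332×10^-5) / 3.715×10^-7 = 1.59

Ω = 1.59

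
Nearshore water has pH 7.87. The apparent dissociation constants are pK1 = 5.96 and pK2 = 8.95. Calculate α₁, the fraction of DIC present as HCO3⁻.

α₁ = 1 / (1 + [H⁺]/K1 + K2/[H⁺]) = 1 / (1 + 10^-1.91 + 10^-1.08)
   = 1 / (1 + 0.012303 + 0.083176) = 1/1.0955 = 0.9128

α₁ = 0.913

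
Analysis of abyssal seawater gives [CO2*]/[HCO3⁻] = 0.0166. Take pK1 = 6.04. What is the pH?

pH = 7.82

From K1 = [H⁺][HCO3⁻]/[CO2*]:  pH = pK1 − log₁₀([CO2*]/[HCO3⁻])
log₁₀(0.0166) = -1.780
pH = 6.04 − (-1.780) = 7.82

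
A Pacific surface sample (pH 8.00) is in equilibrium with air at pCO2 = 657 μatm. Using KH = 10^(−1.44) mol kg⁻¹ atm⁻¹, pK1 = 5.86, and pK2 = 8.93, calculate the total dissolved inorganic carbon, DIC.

DIC = 3.70 mmol/kg

[CO2*] = KH · pCO2 = 10^(−1.44) × 657×10^-6 = 2.385×10^-5 mol/kg
α₀ = 1/(1 + K1/[H⁺] + K1K2/[H⁺]²) = 1/(1 + 10^+2.14 + 10^+1.21) = 0.006441
DIC = [CO2*]/α₀ = 2.385×10^-5 / 0.006441 = 3.70 mmol/kg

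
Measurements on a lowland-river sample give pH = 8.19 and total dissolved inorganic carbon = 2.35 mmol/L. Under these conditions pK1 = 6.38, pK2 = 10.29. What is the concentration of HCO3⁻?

[HCO3⁻] = 2.30 mmol/L

α₁ = 1 / (1 + [H⁺]/K1 + K2/[H⁺]) = 1 / (1 + 10^-1.81 + 10^-2.10)
   = 1 / (1 + 0.015488 + 0.0079433) = 1/1.0234 = 0.9771
[HCO3⁻] = α₁ × DIC = 0.9771 × 2.35 = 2.30 mmol/L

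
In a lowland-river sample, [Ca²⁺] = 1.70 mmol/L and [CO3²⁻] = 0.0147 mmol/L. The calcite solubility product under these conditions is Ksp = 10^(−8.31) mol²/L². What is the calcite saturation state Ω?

Ω = 5.10

Ksp = 10^(−8.31) = 4.898×10^-9
Ω = [Ca²⁺][CO3²⁻]/Ksp = (1.70×10^-3)(0.0147×10^-3) / 4.898×10^-9 = 5.10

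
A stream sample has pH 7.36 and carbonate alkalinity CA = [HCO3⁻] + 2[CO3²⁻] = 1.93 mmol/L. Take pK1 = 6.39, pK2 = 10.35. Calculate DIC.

CA = [HCO3⁻] + 2[CO3²⁻] = (α₁ + 2α₂)·DIC
At pH 7.36: [H⁺]/K1 = 10^-0.97 = 0.10715, K2/[H⁺] = 10^-2.99 = 0.0010233
α₁ = 1/(1 + 0.10715 + 0.0010233) = 1/1.1082 = 0.9024; α₂ = α₁·K2/[H⁺] = 0.0009234
α₁ + 2α₂ = 0.9042
DIC = CA / (α₁ + 2α₂) = 1.93 / 0.9042 = 2.13 mmol/L

DIC = 2.13 mmol/L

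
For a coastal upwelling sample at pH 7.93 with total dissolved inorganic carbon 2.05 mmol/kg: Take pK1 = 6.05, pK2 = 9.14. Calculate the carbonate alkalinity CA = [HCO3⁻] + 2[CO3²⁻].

CA = 2.14 mmol/kg

CA = [HCO3⁻] + 2[CO3²⁻] = (α₁ + 2α₂)·DIC
At pH 7.93: [H⁺]/K1 = 10^-1.88 = 0.013183, K2/[H⁺] = 10^-1.21 = 0.061660
α₁ = 1/(1 + 0.013183 + 0.061660) = 1/1.0748 = 0.9304; α₂ = α₁·K2/[H⁺] = 0.05737
α₁ + 2α₂ = 1.0451
CA = 1.0451 × 2.05 = 2.14 mmol/kg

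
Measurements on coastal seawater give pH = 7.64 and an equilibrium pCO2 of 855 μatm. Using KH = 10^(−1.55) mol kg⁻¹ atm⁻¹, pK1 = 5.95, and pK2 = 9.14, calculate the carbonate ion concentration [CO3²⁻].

[CO2*] = KH · pCO2 = 10^(−1.55) × 855×10^-6 = 2.410×10^-5 mol/kg
α₀ = 1/(1 + K1/[H⁺] + K1K2/[H⁺]²) = 1/(1 + 10^+1.69 + 10^+0.19) = 0.01941
DIC = [CO2*]/α₀ = 2.410×10^-5 / 0.01941 = 1.242 mmol/kg
[CO3²⁻] = α₂·DIC; α₂ = 0.03006, so [CO3²⁻] = 0.03006 × 1.242 = 0.0373 mmol/kg

[CO3²⁻] = 0.0373 mmol/kg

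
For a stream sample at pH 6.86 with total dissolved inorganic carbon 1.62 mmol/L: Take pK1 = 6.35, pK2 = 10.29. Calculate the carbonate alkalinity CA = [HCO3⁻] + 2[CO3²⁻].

CA = [HCO3⁻] + 2[CO3²⁻] = (α₁ + 2α₂)·DIC
At pH 6.86: [H⁺]/K1 = 10^-0.51 = 0.30903, K2/[H⁺] = 10^-3.43 = 0.00037154
α₁ = 1/(1 + 0.30903 + 0.00037154) = 1/1.3094 = 0.7637; α₂ = α₁·K2/[H⁺] = 0.0002837
α₁ + 2α₂ = 0.7643
CA = 0.7643 × 1.62 = 1.24 mmol/L

CA = 1.24 mmol/L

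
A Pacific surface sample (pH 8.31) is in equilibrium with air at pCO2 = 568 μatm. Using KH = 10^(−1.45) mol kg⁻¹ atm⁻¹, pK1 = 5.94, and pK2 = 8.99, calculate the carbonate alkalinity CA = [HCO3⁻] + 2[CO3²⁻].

CA = 6.70 mmol/kg

[CO2*] = KH · pCO2 = 10^(−1.45) × 568×10^-6 = 2.015×10^-5 mol/kg
α₀ = 1/(1 + K1/[H⁺] + K1K2/[H⁺]²) = 1/(1 + 10^+2.37 + 10^+1.69) = 0.003516
DIC = [CO2*]/α₀ = 2.015×10^-5 / 0.003516 = 5.732 mmol/kg
CA = (α₁ + 2α₂)·DIC = (0.8243 + 2×0.1722) × 5.732 = 6.70 mmol/kg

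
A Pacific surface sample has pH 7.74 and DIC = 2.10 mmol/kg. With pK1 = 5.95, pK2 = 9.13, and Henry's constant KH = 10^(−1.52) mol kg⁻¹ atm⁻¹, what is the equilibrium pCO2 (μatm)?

pCO2 = 1070 μatm

α₀ = 1 / (1 + K1/[H⁺] + K1K2/[H⁺]²) = 1 / (1 + 10^+1.79 + 10^+0.40)
   = 1 / (1 + 61.660 + 2.5119) = 1/65.171 = 0.01534
[CO2*] = α₀ × DIC = 0.01534 × 2.10 = 0.03222 mmol/kg
pCO2 = [CO2*]/KH = 3.222×10^-5 / 3.020×10^-2 = 1070 μatm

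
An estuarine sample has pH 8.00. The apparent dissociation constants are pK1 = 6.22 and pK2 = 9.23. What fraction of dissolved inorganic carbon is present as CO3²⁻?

α₂ = 0.0548

α₂ = 1 / (1 + [H⁺]/K2 + [H⁺]²/(K1K2)) = 1 / (1 + 10^+1.23 + 10^-0.55)
   = 1 / (1 + 16.982 + 0.28184) = 1/18.264 = 0.05475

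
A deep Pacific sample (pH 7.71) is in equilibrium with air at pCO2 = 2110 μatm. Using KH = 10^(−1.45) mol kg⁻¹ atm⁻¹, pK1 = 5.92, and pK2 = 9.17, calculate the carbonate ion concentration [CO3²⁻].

[CO2*] = KH · pCO2 = 10^(−1.45) × 2110×10^-6 = 7.487×10^-5 mol/kg
α₀ = 1/(1 + K1/[H⁺] + K1K2/[H⁺]²) = 1/(1 + 10^+1.79 + 10^+0.33) = 0.01543
DIC = [CO2*]/α₀ = 7.487×10^-5 / 0.01543 = 4.851 mmol/kg
[CO3²⁻] = α₂·DIC; α₂ = 0.03299, so [CO3²⁻] = 0.03299 × 4.851 = 0.160 mmol/kg

[CO3²⁻] = 0.160 mmol/kg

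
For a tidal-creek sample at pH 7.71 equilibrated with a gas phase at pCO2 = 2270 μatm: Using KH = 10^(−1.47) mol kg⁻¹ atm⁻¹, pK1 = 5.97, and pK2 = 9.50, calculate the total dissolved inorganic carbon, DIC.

DIC = 4.37 mmol/kg

[CO2*] = KH · pCO2 = 10^(−1.47) × 2270×10^-6 = 7.692×10^-5 mol/kg
α₀ = 1/(1 + K1/[H⁺] + K1K2/[H⁺]²) = 1/(1 + 10^+1.74 + 10^-0.05) = 0.01759
DIC = [CO2*]/α₀ = 7.692×10^-5 / 0.01759 = 4.37 mmol/kg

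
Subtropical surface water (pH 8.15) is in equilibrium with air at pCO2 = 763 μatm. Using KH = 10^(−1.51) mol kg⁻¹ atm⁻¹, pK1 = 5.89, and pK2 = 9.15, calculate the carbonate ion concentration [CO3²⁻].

[CO2*] = KH · pCO2 = 10^(−1.51) × 763×10^-6 = 2.358×10^-5 mol/kg
α₀ = 1/(1 + K1/[H⁺] + K1K2/[H⁺]²) = 1/(1 + 10^+2.26 + 10^+1.26) = 0.004971
DIC = [CO2*]/α₀ = 2.358×10^-5 / 0.004971 = 4.743 mmol/kg
[CO3²⁻] = α₂·DIC; α₂ = 0.09046, so [CO3²⁻] = 0.09046 × 4.743 = 0.429 mmol/kg

[CO3²⁻] = 0.429 mmol/kg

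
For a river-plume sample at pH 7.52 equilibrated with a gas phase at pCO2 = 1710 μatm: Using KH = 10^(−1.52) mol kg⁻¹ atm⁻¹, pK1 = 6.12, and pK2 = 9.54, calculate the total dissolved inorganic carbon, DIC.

DIC = 1.36 mmol/kg

[CO2*] = KH · pCO2 = 10^(−1.52) × 1710×10^-6 = 5.164×10^-5 mol/kg
α₀ = 1/(1 + K1/[H⁺] + K1K2/[H⁺]²) = 1/(1 + 10^+1.40 + 10^-0.62) = 0.03794
DIC = [CO2*]/α₀ = 5.164×10^-5 / 0.03794 = 1.36 mmol/kg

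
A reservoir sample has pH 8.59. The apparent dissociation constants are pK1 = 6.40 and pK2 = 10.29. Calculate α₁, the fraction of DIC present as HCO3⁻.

α₁ = 0.974

α₁ = 1 / (1 + [H⁺]/K1 + K2/[H⁺]) = 1 / (1 + 10^-2.19 + 10^-1.70)
   = 1 / (1 + 0.0064565 + 0.019953) = 1/1.0264 = 0.9743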